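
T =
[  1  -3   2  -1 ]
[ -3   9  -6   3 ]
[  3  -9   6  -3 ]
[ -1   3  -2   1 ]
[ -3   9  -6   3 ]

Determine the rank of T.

1

Row reduce to echelon form.
R2 ← R2 + (3)·R1: [0, 0, 0, 0]
R3 ← R3 − (3)·R1: [0, 0, 0, 0]
R4 ← R4 + R1: [0, 0, 0, 0]
R5 ← R5 + (3)·R1: [0, 0, 0, 0]
Echelon form has 1 nonzero row, so rank(T) = 1.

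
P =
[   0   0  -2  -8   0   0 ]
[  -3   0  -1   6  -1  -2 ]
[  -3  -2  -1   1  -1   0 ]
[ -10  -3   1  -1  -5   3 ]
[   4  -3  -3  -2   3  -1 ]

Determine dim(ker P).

Row reduce to echelon form.
Swap R1 ↔ R2
R3 ← R3 − R1: [0, -2, 0, -5, 0, 2]
R4 ← R4 − (10/3)·R1: [0, -3, 13/3, -21, -5/3, 29/3]
R5 ← R5 + (4/3)·R1: [0, -3, -13/3, 6, 5/3, -11/3]
Swap R2 ↔ R3
R4 ← R4 − (3/2)·R2: [0, 0, 13/3, -27/2, -5/3, 20/3]
R5 ← R5 − (3/2)·R2: [0, 0, -13/3, 27/2, 5/3, -20/3]
R4 ← R4 + (13/6)·R3: [0, 0, 0, -185/6, -5/3, 20/3]
R5 ← R5 − (13/6)·R3: [0, 0, 0, 185/6, 5/3, -20/3]
R5 ← R5 + R4: [0, 0, 0, 0, 0, 0]
4 nonzero rows, so rank(P) = 4.
P has 6 columns; by rank–nullity, nullity = 6 − 4 = 2.

2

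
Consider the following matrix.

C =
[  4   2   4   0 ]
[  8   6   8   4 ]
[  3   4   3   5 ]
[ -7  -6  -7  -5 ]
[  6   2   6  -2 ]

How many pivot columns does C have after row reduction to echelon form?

Row reduce to echelon form.
R2 ← R2 − (2)·R1: [0, 2, 0, 4]
R3 ← R3 − (3/4)·R1: [0, 5/2, 0, 5]
R4 ← R4 + (7/4)·R1: [0, -5/2, 0, -5]
R5 ← R5 − (3/2)·R1: [0, -1, 0, -2]
R3 ← R3 − (5/4)·R2: [0, 0, 0, 0]
R4 ← R4 + (5/4)·R2: [0, 0, 0, 0]
R5 ← R5 + (1/2)·R2: [0, 0, 0, 0]
Echelon form has 2 nonzero rows, so rank(C) = 2.
Each nonzero row contributes one pivot column: 2 pivot columns.

2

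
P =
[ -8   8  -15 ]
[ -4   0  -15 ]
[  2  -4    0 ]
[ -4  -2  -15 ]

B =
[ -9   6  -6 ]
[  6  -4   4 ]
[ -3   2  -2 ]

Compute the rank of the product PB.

First compute PB:
[[165, -110, 110],
 [ 81, -54,  54],
 [-42,  28, -28],
 [ 69, -46,  46]]
Now row reduce the product.
R2 ← R2 − (27/55)·R1: [0, 0, 0]
R3 ← R3 + (14/55)·R1: [0, 0, 0]
R4 ← R4 − (23/55)·R1: [0, 0, 0]
1 nonzero row, so rank(PB) = 1.

1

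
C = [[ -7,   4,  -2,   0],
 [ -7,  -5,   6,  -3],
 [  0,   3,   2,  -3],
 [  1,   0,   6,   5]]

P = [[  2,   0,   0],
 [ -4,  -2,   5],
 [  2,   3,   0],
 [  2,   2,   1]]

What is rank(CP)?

First compute CP:
[[-34, -14,  20],
 [ 12,  22, -28],
 [-14,  -6,  12],
 [ 24,  28,   5]]
Now row reduce the product.
R2 ← R2 + (6/17)·R1: [0, 290/17, -356/17]
R3 ← R3 − (7/17)·R1: [0, -4/17, 64/17]
R4 ← R4 + (12/17)·R1: [0, 308/17, 325/17]
R3 ← R3 + (2/145)·R2: [0, 0, 504/145]
R4 ← R4 − (154/145)·R2: [0, 0, 5997/145]
R4 ← R4 − (1999/168)·R3: [0, 0, 0]
3 nonzero rows, so rank(CP) = 3.

3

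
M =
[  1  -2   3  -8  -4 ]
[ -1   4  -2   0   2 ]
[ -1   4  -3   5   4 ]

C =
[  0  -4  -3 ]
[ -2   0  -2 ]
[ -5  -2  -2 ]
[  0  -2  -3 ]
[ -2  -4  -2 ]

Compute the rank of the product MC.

3

First compute MC:
[[ -3,  22,  27],
 [ -2,   0,  -5],
 [ -1, -16, -22]]
Now row reduce the product.
R2 ← R2 − (2/3)·R1: [0, -44/3, -23]
R3 ← R3 − (1/3)·R1: [0, -70/3, -31]
R3 ← R3 − (35/22)·R2: [0, 0, 123/22]
3 nonzero rows, so rank(MC) = 3.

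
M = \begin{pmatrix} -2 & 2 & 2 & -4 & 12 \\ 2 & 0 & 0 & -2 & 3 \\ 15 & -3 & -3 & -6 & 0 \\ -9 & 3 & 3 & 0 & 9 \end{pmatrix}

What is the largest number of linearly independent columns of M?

Row reduce to echelon form.
R2 ← R2 + R1: [0, 2, 2, -6, 15]
R3 ← R3 + (15/2)·R1: [0, 12, 12, -36, 90]
R4 ← R4 − (9/2)·R1: [0, -6, -6, 18, -45]
R3 ← R3 − (6)·R2: [0, 0, 0, 0, 0]
R4 ← R4 + (3)·R2: [0, 0, 0, 0, 0]
Echelon form has 2 nonzero rows, so rank(M) = 2.
The rank gives the maximum number of linearly independent columns: 2.

2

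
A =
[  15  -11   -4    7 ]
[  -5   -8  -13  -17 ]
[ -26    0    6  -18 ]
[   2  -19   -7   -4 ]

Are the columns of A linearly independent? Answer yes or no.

yes

Row reduce A to echelon form.
R2 ← R2 + (1/3)·R1: [0, -35/3, -43/3, -44/3]
R3 ← R3 + (26/15)·R1: [0, -286/15, -14/15, -88/15]
R4 ← R4 − (2/15)·R1: [0, -263/15, -97/15, -74/15]
R3 ← R3 − (286/175)·R2: [0, 0, 3936/175, 3168/175]
R4 ← R4 − (263/175)·R2: [0, 0, 2638/175, 2994/175]
R4 ← R4 − (1319/1968)·R3: [0, 0, 0, 204/41]
4 pivots among 4 columns.
Every column is a pivot column, so the columns are linearly independent.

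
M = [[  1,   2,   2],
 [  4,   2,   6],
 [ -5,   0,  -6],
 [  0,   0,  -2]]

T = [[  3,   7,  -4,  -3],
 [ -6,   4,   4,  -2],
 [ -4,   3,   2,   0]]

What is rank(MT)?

3

First compute MT:
[[-17,  21,   8,  -7],
 [-24,  54,   4, -16],
 [  9, -53,   8,  15],
 [  8,  -6,  -4,   0]]
Now row reduce the product.
R2 ← R2 − (24/17)·R1: [0, 414/17, -124/17, -104/17]
R3 ← R3 + (9/17)·R1: [0, -712/17, 208/17, 192/17]
R4 ← R4 + (8/17)·R1: [0, 66/17, -4/17, -56/17]
R3 ← R3 + (356/207)·R2: [0, 0, -64/207, 160/207]
R4 ← R4 − (11/69)·R2: [0, 0, 64/69, -160/69]
R4 ← R4 + (3)·R3: [0, 0, 0, 0]
3 nonzero rows, so rank(MT) = 3.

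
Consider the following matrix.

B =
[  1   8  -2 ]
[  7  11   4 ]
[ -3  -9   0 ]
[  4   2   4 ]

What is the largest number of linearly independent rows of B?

2

Row reduce to echelon form.
R2 ← R2 − (7)·R1: [0, -45, 18]
R3 ← R3 + (3)·R1: [0, 15, -6]
R4 ← R4 − (4)·R1: [0, -30, 12]
R3 ← R3 + (1/3)·R2: [0, 0, 0]
R4 ← R4 − (2/3)·R2: [0, 0, 0]
Echelon form has 2 nonzero rows, so rank(B) = 2.
The rank gives the maximum number of linearly independent rows: 2.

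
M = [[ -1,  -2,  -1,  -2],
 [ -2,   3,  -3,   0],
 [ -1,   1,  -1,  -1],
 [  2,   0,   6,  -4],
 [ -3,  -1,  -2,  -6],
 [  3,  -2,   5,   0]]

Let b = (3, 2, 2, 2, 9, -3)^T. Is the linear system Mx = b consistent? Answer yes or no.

yes

Row reduce the augmented matrix [M | b].
R2 ← R2 − (2)·R1: [0, 7, -1, 4, -4]
R3 ← R3 − R1: [0, 3, 0, 1, -1]
R4 ← R4 + (2)·R1: [0, -4, 4, -8, 8]
R5 ← R5 − (3)·R1: [0, 5, 1, 0, 0]
R6 ← R6 + (3)·R1: [0, -8, 2, -6, 6]
R3 ← R3 − (3/7)·R2: [0, 0, 3/7, -5/7, 5/7]
R4 ← R4 + (4/7)·R2: [0, 0, 24/7, -40/7, 40/7]
R5 ← R5 − (5/7)·R2: [0, 0, 12/7, -20/7, 20/7]
R6 ← R6 + (8/7)·R2: [0, 0, 6/7, -10/7, 10/7]
R4 ← R4 − (8)·R3: [0, 0, 0, 0, 0]
R5 ← R5 − (4)·R3: [0, 0, 0, 0, 0]
R6 ← R6 − (2)·R3: [0, 0, 0, 0, 0]
The echelon form has 3 nonzero rows, and every pivot lies in the first 4 columns, so rank(M) = rank([M|b]) = 3.
The system is consistent.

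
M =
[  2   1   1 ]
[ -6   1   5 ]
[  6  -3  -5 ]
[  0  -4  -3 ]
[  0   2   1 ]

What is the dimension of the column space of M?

3

Row reduce to echelon form.
R2 ← R2 + (3)·R1: [0, 4, 8]
R3 ← R3 − (3)·R1: [0, -6, -8]
R3 ← R3 + (3/2)·R2: [0, 0, 4]
R4 ← R4 + R2: [0, 0, 5]
R5 ← R5 − (1/2)·R2: [0, 0, -3]
R4 ← R4 − (5/4)·R3: [0, 0, 0]
R5 ← R5 + (3/4)·R3: [0, 0, 0]
Echelon form has 3 nonzero rows, so rank(M) = 3.
The column space has dimension equal to the rank: 3.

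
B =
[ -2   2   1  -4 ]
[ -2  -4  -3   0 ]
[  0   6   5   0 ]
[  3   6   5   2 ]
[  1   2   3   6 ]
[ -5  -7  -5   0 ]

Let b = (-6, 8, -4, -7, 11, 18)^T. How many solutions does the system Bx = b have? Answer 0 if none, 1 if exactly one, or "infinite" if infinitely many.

infinite

Row reduce the augmented matrix [B | b].
R2 ← R2 − R1: [0, -6, -4, 4, 14]
R4 ← R4 + (3/2)·R1: [0, 9, 13/2, -4, -16]
R5 ← R5 + (1/2)·R1: [0, 3, 7/2, 4, 8]
R6 ← R6 − (5/2)·R1: [0, -12, -15/2, 10, 33]
R3 ← R3 + R2: [0, 0, 1, 4, 10]
R4 ← R4 + (3/2)·R2: [0, 0, 1/2, 2, 5]
R5 ← R5 + (1/2)·R2: [0, 0, 3/2, 6, 15]
R6 ← R6 − (2)·R2: [0, 0, 1/2, 2, 5]
R4 ← R4 − (1/2)·R3: [0, 0, 0, 0, 0]
R5 ← R5 − (3/2)·R3: [0, 0, 0, 0, 0]
R6 ← R6 − (1/2)·R3: [0, 0, 0, 0, 0]
The echelon form has 3 nonzero rows, and every pivot lies in the first 4 columns, so rank(B) = rank([B|b]) = 3.
The system is consistent.
rank = 3 < 4 unknowns, so there are infinitely many solutions.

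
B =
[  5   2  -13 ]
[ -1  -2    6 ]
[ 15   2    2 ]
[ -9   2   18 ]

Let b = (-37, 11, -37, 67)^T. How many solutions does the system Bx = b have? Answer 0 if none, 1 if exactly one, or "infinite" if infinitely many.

Row reduce the augmented matrix [B | b].
R2 ← R2 + (1/5)·R1: [0, -8/5, 17/5, 18/5]
R3 ← R3 − (3)·R1: [0, -4, 41, 74]
R4 ← R4 + (9/5)·R1: [0, 28/5, -27/5, 2/5]
R3 ← R3 − (5/2)·R2: [0, 0, 65/2, 65]
R4 ← R4 + (7/2)·R2: [0, 0, 13/2, 13]
R4 ← R4 − (1/5)·R3: [0, 0, 0, 0]
The echelon form has 3 nonzero rows, and every pivot lies in the first 3 columns, so rank(B) = rank([B|b]) = 3.
The system is consistent.
rank = 3 = number of unknowns, so the solution is unique.

1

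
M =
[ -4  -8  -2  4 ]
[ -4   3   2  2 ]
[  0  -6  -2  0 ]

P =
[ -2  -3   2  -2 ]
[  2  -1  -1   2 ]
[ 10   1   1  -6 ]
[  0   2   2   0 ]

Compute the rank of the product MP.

First compute MP:
[[-28,  26,   6,   4],
 [ 34,  15,  -5,   2],
 [-32,   4,   4,   0]]
Now row reduce the product.
R2 ← R2 + (17/14)·R1: [0, 326/7, 16/7, 48/7]
R3 ← R3 − (8/7)·R1: [0, -180/7, -20/7, -32/7]
R3 ← R3 + (90/163)·R2: [0, 0, -260/163, -128/163]
3 nonzero rows, so rank(MP) = 3.

3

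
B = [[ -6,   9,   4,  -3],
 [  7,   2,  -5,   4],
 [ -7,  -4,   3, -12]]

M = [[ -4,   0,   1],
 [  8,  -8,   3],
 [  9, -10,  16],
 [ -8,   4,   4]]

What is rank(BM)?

3

First compute BM:
[[156, -124,  73],
 [-89,  50, -51],
 [119, -46, -19]]
Now row reduce the product.
R2 ← R2 + (89/156)·R1: [0, -809/39, -1459/156]
R3 ← R3 − (119/156)·R1: [0, 1895/39, -11651/156]
R3 ← R3 + (1895/809)·R2: [0, 0, -78144/809]
3 nonzero rows, so rank(BM) = 3.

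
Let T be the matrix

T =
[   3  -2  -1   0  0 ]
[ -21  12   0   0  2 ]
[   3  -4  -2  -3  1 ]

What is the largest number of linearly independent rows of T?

Row reduce to echelon form.
R2 ← R2 + (7)·R1: [0, -2, -7, 0, 2]
R3 ← R3 − R1: [0, -2, -1, -3, 1]
R3 ← R3 − R2: [0, 0, 6, -3, -1]
Echelon form has 3 nonzero rows, so rank(T) = 3.
The rank gives the maximum number of linearly independent rows: 3.

3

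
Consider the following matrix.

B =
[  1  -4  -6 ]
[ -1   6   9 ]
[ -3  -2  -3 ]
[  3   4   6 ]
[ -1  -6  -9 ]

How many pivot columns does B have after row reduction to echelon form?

Row reduce to echelon form.
R2 ← R2 + R1: [0, 2, 3]
R3 ← R3 + (3)·R1: [0, -14, -21]
R4 ← R4 − (3)·R1: [0, 16, 24]
R5 ← R5 + R1: [0, -10, -15]
R3 ← R3 + (7)·R2: [0, 0, 0]
R4 ← R4 − (8)·R2: [0, 0, 0]
R5 ← R5 + (5)·R2: [0, 0, 0]
Echelon form has 2 nonzero rows, so rank(B) = 2.
Each nonzero row contributes one pivot column: 2 pivot columns.

2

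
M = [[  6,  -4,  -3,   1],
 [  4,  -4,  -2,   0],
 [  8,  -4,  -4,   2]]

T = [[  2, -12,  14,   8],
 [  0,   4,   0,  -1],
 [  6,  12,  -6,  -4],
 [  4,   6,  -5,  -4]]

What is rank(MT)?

First compute MT:
[[ -2, -118,  97,  60],
 [ -4, -88,  68,  44],
 [  0, -148, 126,  76]]
Now row reduce the product.
R2 ← R2 − (2)·R1: [0, 148, -126, -76]
R3 ← R3 + R2: [0, 0, 0, 0]
2 nonzero rows, so rank(MT) = 2.

2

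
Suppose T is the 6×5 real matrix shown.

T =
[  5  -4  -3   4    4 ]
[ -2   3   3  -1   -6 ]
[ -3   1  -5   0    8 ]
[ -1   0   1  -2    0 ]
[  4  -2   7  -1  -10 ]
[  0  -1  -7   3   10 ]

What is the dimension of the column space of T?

Row reduce to echelon form.
R2 ← R2 + (2/5)·R1: [0, 7/5, 9/5, 3/5, -22/5]
R3 ← R3 + (3/5)·R1: [0, -7/5, -34/5, 12/5, 52/5]
R4 ← R4 + (1/5)·R1: [0, -4/5, 2/5, -6/5, 4/5]
R5 ← R5 − (4/5)·R1: [0, 6/5, 47/5, -21/5, -66/5]
R3 ← R3 + R2: [0, 0, -5, 3, 6]
R4 ← R4 + (4/7)·R2: [0, 0, 10/7, -6/7, -12/7]
R5 ← R5 − (6/7)·R2: [0, 0, 55/7, -33/7, -66/7]
R6 ← R6 + (5/7)·R2: [0, 0, -40/7, 24/7, 48/7]
R4 ← R4 + (2/7)·R3: [0, 0, 0, 0, 0]
R5 ← R5 + (11/7)·R3: [0, 0, 0, 0, 0]
R6 ← R6 − (8/7)·R3: [0, 0, 0, 0, 0]
Echelon form has 3 nonzero rows, so rank(T) = 3.
The column space has dimension equal to the rank: 3.

3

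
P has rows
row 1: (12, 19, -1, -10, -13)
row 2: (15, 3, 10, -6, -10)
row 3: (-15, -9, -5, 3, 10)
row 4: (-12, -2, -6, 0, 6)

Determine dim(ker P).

1

Row reduce to echelon form.
R2 ← R2 − (5/4)·R1: [0, -83/4, 45/4, 13/2, 25/4]
R3 ← R3 + (5/4)·R1: [0, 59/4, -25/4, -19/2, -25/4]
R4 ← R4 + R1: [0, 17, -7, -10, -7]
R3 ← R3 + (59/83)·R2: [0, 0, 145/83, -405/83, -150/83]
R4 ← R4 + (68/83)·R2: [0, 0, 184/83, -388/83, -156/83]
R4 ← R4 − (184/145)·R3: [0, 0, 0, 44/29, 12/29]
4 nonzero rows, so rank(P) = 4.
P has 5 columns; by rank–nullity, nullity = 5 − 4 = 1.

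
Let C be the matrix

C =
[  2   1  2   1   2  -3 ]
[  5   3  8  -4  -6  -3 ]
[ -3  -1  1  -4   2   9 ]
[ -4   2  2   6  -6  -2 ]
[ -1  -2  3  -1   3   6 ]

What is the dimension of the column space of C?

5

Row reduce to echelon form.
R2 ← R2 − (5/2)·R1: [0, 1/2, 3, -13/2, -11, 9/2]
R3 ← R3 + (3/2)·R1: [0, 1/2, 4, -5/2, 5, 9/2]
R4 ← R4 + (2)·R1: [0, 4, 6, 8, -2, -8]
R5 ← R5 + (1/2)·R1: [0, -3/2, 4, -1/2, 4, 9/2]
R3 ← R3 − R2: [0, 0, 1, 4, 16, 0]
R4 ← R4 − (8)·R2: [0, 0, -18, 60, 86, -44]
R5 ← R5 + (3)·R2: [0, 0, 13, -20, -29, 18]
R4 ← R4 + (18)·R3: [0, 0, 0, 132, 374, -44]
R5 ← R5 − (13)·R3: [0, 0, 0, -72, -237, 18]
R5 ← R5 + (6/11)·R4: [0, 0, 0, 0, -33, -6]
Echelon form has 5 nonzero rows, so rank(C) = 5.
The column space has dimension equal to the rank: 5.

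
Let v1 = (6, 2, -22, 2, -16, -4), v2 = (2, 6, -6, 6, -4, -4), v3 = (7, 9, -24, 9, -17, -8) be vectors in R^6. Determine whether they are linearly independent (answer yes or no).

no

Form the matrix with these vectors as rows and row reduce.
R2 ← R2 − (1/3)·R1: [0, 16/3, 4/3, 16/3, 4/3, -8/3]
R3 ← R3 − (7/6)·R1: [0, 20/3, 5/3, 20/3, 5/3, -10/3]
R3 ← R3 − (5/4)·R2: [0, 0, 0, 0, 0, 0]
2 nonzero rows, so the 3 vectors span a space of dimension 2.
Since 2 < 3, the vectors are linearly dependent.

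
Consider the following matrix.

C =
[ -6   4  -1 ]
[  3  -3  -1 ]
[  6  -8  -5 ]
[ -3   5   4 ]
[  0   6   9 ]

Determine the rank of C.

Row reduce to echelon form.
R2 ← R2 + (1/2)·R1: [0, -1, -3/2]
R3 ← R3 + R1: [0, -4, -6]
R4 ← R4 − (1/2)·R1: [0, 3, 9/2]
R3 ← R3 − (4)·R2: [0, 0, 0]
R4 ← R4 + (3)·R2: [0, 0, 0]
R5 ← R5 + (6)·R2: [0, 0, 0]
Echelon form has 2 nonzero rows, so rank(C) = 2.

2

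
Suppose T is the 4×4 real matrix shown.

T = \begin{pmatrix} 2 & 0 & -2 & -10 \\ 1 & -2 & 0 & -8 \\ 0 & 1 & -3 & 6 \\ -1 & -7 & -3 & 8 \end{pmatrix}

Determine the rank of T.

Row reduce to echelon form.
R2 ← R2 − (1/2)·R1: [0, -2, 1, -3]
R4 ← R4 + (1/2)·R1: [0, -7, -4, 3]
R3 ← R3 + (1/2)·R2: [0, 0, -5/2, 9/2]
R4 ← R4 − (7/2)·R2: [0, 0, -15/2, 27/2]
R4 ← R4 − (3)·R3: [0, 0, 0, 0]
Echelon form has 3 nonzero rows, so rank(T) = 3.

3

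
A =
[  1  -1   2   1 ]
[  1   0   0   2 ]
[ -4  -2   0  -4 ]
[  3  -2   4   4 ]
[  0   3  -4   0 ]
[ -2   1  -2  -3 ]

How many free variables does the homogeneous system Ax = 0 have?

Row reduce to echelon form.
R2 ← R2 − R1: [0, 1, -2, 1]
R3 ← R3 + (4)·R1: [0, -6, 8, 0]
R4 ← R4 − (3)·R1: [0, 1, -2, 1]
R6 ← R6 + (2)·R1: [0, -1, 2, -1]
R3 ← R3 + (6)·R2: [0, 0, -4, 6]
R4 ← R4 − R2: [0, 0, 0, 0]
R5 ← R5 − (3)·R2: [0, 0, 2, -3]
R6 ← R6 + R2: [0, 0, 0, 0]
R5 ← R5 + (1/2)·R3: [0, 0, 0, 0]
3 nonzero rows, so rank(A) = 3.
A has 4 columns; by rank–nullity, nullity = 4 − 3 = 1.

1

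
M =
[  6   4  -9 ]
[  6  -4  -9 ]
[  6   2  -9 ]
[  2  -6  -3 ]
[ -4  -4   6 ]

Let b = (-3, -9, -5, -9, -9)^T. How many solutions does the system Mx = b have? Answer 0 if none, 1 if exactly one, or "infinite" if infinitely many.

Row reduce the augmented matrix [M | b].
R2 ← R2 − R1: [0, -8, 0, -6]
R3 ← R3 − R1: [0, -2, 0, -2]
R4 ← R4 − (1/3)·R1: [0, -22/3, 0, -8]
R5 ← R5 + (2/3)·R1: [0, -4/3, 0, -11]
R3 ← R3 − (1/4)·R2: [0, 0, 0, -1/2]
R4 ← R4 − (11/12)·R2: [0, 0, 0, -5/2]
R5 ← R5 − (1/6)·R2: [0, 0, 0, -10]
R4 ← R4 − (5)·R3: [0, 0, 0, 0]
R5 ← R5 − (20)·R3: [0, 0, 0, 0]
The echelon form has 3 nonzero rows; the last pivot sits in the augmented column, so rank(M) = 2 but rank([M|b]) = 3.
Since the ranks differ, the system is inconsistent.
It has no solutions.

0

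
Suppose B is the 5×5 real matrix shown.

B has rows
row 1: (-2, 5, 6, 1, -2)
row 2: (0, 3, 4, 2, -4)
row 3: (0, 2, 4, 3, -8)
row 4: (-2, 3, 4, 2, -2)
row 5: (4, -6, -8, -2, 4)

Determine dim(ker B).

1

Row reduce to echelon form.
R4 ← R4 − R1: [0, -2, -2, 1, 0]
R5 ← R5 + (2)·R1: [0, 4, 4, 0, 0]
R3 ← R3 − (2/3)·R2: [0, 0, 4/3, 5/3, -16/3]
R4 ← R4 + (2/3)·R2: [0, 0, 2/3, 7/3, -8/3]
R5 ← R5 − (4/3)·R2: [0, 0, -4/3, -8/3, 16/3]
R4 ← R4 − (1/2)·R3: [0, 0, 0, 3/2, 0]
R5 ← R5 + R3: [0, 0, 0, -1, 0]
R5 ← R5 + (2/3)·R4: [0, 0, 0, 0, 0]
4 nonzero rows, so rank(B) = 4.
B has 5 columns; by rank–nullity, nullity = 5 − 4 = 1.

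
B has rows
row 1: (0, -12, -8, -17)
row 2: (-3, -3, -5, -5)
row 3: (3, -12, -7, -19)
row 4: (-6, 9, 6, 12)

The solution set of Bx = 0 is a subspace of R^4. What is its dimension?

0

Row reduce to echelon form.
Swap R1 ↔ R2
R3 ← R3 + R1: [0, -15, -12, -24]
R4 ← R4 − (2)·R1: [0, 15, 16, 22]
R3 ← R3 − (5/4)·R2: [0, 0, -2, -11/4]
R4 ← R4 + (5/4)·R2: [0, 0, 6, 3/4]
R4 ← R4 + (3)·R3: [0, 0, 0, -15/2]
4 nonzero rows, so rank(B) = 4.
B has 4 columns; by rank–nullity, nullity = 4 − 4 = 0.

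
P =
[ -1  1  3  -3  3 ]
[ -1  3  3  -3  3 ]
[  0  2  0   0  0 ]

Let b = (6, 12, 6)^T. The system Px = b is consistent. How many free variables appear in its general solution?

Row reduce the augmented matrix [P | b].
R2 ← R2 − R1: [0, 2, 0, 0, 0, 6]
R3 ← R3 − R2: [0, 0, 0, 0, 0, 0]
The echelon form has 2 nonzero rows, and every pivot lies in the first 5 columns, so rank(P) = rank([P|b]) = 2.
The system is consistent.
Free variables = (unknowns) − (rank) = 5 − 2 = 3.

3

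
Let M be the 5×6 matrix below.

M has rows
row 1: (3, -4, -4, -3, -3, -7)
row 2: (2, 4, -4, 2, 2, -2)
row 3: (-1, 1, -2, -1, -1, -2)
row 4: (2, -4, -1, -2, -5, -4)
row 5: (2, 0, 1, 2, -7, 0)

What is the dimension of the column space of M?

Row reduce to echelon form.
R2 ← R2 − (2/3)·R1: [0, 20/3, -4/3, 4, 4, 8/3]
R3 ← R3 + (1/3)·R1: [0, -1/3, -10/3, -2, -2, -13/3]
R4 ← R4 − (2/3)·R1: [0, -4/3, 5/3, 0, -3, 2/3]
R5 ← R5 − (2/3)·R1: [0, 8/3, 11/3, 4, -5, 14/3]
R3 ← R3 + (1/20)·R2: [0, 0, -17/5, -9/5, -9/5, -21/5]
R4 ← R4 + (1/5)·R2: [0, 0, 7/5, 4/5, -11/5, 6/5]
R5 ← R5 − (2/5)·R2: [0, 0, 21/5, 12/5, -33/5, 18/5]
R4 ← R4 + (7/17)·R3: [0, 0, 0, 1/17, -50/17, -9/17]
R5 ← R5 + (21/17)·R3: [0, 0, 0, 3/17, -150/17, -27/17]
R5 ← R5 − (3)·R4: [0, 0, 0, 0, 0, 0]
Echelon form has 4 nonzero rows, so rank(M) = 4.
The column space has dimension equal to the rank: 4.

4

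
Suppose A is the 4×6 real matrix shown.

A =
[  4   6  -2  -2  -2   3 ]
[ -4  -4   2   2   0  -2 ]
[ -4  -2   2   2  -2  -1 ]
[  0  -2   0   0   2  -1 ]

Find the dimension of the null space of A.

4

Row reduce to echelon form.
R2 ← R2 + R1: [0, 2, 0, 0, -2, 1]
R3 ← R3 + R1: [0, 4, 0, 0, -4, 2]
R3 ← R3 − (2)·R2: [0, 0, 0, 0, 0, 0]
R4 ← R4 + R2: [0, 0, 0, 0, 0, 0]
2 nonzero rows, so rank(A) = 2.
A has 6 columns; by rank–nullity, nullity = 6 − 2 = 4.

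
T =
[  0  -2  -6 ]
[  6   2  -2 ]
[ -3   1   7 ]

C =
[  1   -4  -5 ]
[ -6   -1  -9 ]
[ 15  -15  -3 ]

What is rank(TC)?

First compute TC:
[[-78,  92,  36],
 [-36,   4, -42],
 [ 96, -94, -15]]
Now row reduce the product.
R2 ← R2 − (6/13)·R1: [0, -500/13, -762/13]
R3 ← R3 + (16/13)·R1: [0, 250/13, 381/13]
R3 ← R3 + (1/2)·R2: [0, 0, 0]
2 nonzero rows, so rank(TC) = 2.

2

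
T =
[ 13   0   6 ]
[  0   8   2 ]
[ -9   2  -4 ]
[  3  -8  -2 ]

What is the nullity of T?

0

Row reduce to echelon form.
R3 ← R3 + (9/13)·R1: [0, 2, 2/13]
R4 ← R4 − (3/13)·R1: [0, -8, -44/13]
R3 ← R3 − (1/4)·R2: [0, 0, -9/26]
R4 ← R4 + R2: [0, 0, -18/13]
R4 ← R4 − (4)·R3: [0, 0, 0]
3 nonzero rows, so rank(T) = 3.
T has 3 columns; by rank–nullity, nullity = 3 − 3 = 0.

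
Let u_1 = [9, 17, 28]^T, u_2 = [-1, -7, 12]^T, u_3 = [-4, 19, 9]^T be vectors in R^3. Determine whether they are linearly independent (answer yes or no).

yes

Form the matrix with these vectors as rows and row reduce.
R2 ← R2 + (1/9)·R1: [0, -46/9, 136/9]
R3 ← R3 + (4/9)·R1: [0, 239/9, 193/9]
R3 ← R3 + (239/46)·R2: [0, 0, 2299/23]
3 nonzero rows, so the 3 vectors span a space of dimension 3.
Since 3 = 3, the vectors are linearly independent.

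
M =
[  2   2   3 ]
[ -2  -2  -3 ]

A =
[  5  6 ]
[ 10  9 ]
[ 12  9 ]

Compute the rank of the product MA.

First compute MA:
[[ 66,  57],
 [-66, -57]]
Now row reduce the product.
R2 ← R2 + R1: [0, 0]
1 nonzero row, so rank(MA) = 1.

1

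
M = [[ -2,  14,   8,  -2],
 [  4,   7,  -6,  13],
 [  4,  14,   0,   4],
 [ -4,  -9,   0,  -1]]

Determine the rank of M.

Row reduce to echelon form.
R2 ← R2 + (2)·R1: [0, 35, 10, 9]
R3 ← R3 + (2)·R1: [0, 42, 16, 0]
R4 ← R4 − (2)·R1: [0, -37, -16, 3]
R3 ← R3 − (6/5)·R2: [0, 0, 4, -54/5]
R4 ← R4 + (37/35)·R2: [0, 0, -38/7, 438/35]
R4 ← R4 + (19/14)·R3: [0, 0, 0, -15/7]
Echelon form has 4 nonzero rows, so rank(M) = 4.

4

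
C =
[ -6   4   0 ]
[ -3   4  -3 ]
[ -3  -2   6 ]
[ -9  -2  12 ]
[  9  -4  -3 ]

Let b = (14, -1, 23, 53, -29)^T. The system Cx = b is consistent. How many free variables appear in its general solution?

1

Row reduce the augmented matrix [C | b].
R2 ← R2 − (1/2)·R1: [0, 2, -3, -8]
R3 ← R3 − (1/2)·R1: [0, -4, 6, 16]
R4 ← R4 − (3/2)·R1: [0, -8, 12, 32]
R5 ← R5 + (3/2)·R1: [0, 2, -3, -8]
R3 ← R3 + (2)·R2: [0, 0, 0, 0]
R4 ← R4 + (4)·R2: [0, 0, 0, 0]
R5 ← R5 − R2: [0, 0, 0, 0]
The echelon form has 2 nonzero rows, and every pivot lies in the first 3 columns, so rank(C) = rank([C|b]) = 2.
The system is consistent.
Free variables = (unknowns) − (rank) = 3 − 2 = 1.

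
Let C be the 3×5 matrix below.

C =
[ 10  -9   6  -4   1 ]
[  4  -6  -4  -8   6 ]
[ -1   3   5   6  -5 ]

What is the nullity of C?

3

Row reduce to echelon form.
R2 ← R2 − (2/5)·R1: [0, -12/5, -32/5, -32/5, 28/5]
R3 ← R3 + (1/10)·R1: [0, 21/10, 28/5, 28/5, -49/10]
R3 ← R3 + (7/8)·R2: [0, 0, 0, 0, 0]
2 nonzero rows, so rank(C) = 2.
C has 5 columns; by rank–nullity, nullity = 5 − 2 = 3.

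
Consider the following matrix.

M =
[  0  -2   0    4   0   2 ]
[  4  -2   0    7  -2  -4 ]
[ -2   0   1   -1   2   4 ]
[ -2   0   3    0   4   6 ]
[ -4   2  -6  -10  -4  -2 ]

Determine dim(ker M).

3

Row reduce to echelon form.
Swap R1 ↔ R2
R3 ← R3 + (1/2)·R1: [0, -1, 1, 5/2, 1, 2]
R4 ← R4 + (1/2)·R1: [0, -1, 3, 7/2, 3, 4]
R5 ← R5 + R1: [0, 0, -6, -3, -6, -6]
R3 ← R3 − (1/2)·R2: [0, 0, 1, 1/2, 1, 1]
R4 ← R4 − (1/2)·R2: [0, 0, 3, 3/2, 3, 3]
R4 ← R4 − (3)·R3: [0, 0, 0, 0, 0, 0]
R5 ← R5 + (6)·R3: [0, 0, 0, 0, 0, 0]
3 nonzero rows, so rank(M) = 3.
M has 6 columns; by rank–nullity, nullity = 6 − 3 = 3.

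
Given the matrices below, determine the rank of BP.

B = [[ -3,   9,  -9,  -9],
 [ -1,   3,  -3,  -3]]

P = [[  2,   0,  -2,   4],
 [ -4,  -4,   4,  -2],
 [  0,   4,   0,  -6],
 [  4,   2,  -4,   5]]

1

First compute BP:
[[-78, -90,  78, -21],
 [-26, -30,  26,  -7]]
Now row reduce the product.
R2 ← R2 − (1/3)·R1: [0, 0, 0, 0]
1 nonzero row, so rank(BP) = 1.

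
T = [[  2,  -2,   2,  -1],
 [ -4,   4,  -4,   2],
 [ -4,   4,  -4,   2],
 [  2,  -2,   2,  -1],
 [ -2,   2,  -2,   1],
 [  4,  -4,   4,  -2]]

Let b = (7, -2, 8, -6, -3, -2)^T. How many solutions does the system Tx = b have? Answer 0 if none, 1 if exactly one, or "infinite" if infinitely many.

0

Row reduce the augmented matrix [T | b].
R2 ← R2 + (2)·R1: [0, 0, 0, 0, 12]
R3 ← R3 + (2)·R1: [0, 0, 0, 0, 22]
R4 ← R4 − R1: [0, 0, 0, 0, -13]
R5 ← R5 + R1: [0, 0, 0, 0, 4]
R6 ← R6 − (2)·R1: [0, 0, 0, 0, -16]
R3 ← R3 − (11/6)·R2: [0, 0, 0, 0, 0]
R4 ← R4 + (13/12)·R2: [0, 0, 0, 0, 0]
R5 ← R5 − (1/3)·R2: [0, 0, 0, 0, 0]
R6 ← R6 + (4/3)·R2: [0, 0, 0, 0, 0]
The echelon form has 2 nonzero rows; the last pivot sits in the augmented column, so rank(T) = 1 but rank([T|b]) = 2.
Since the ranks differ, the system is inconsistent.
It has no solutions.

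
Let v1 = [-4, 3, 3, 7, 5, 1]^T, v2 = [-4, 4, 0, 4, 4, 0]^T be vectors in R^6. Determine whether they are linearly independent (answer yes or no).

Form the matrix with these vectors as rows and row reduce.
R2 ← R2 − R1: [0, 1, -3, -3, -1, -1]
2 nonzero rows, so the 2 vectors span a space of dimension 2.
Since 2 = 2, the vectors are linearly independent.

yes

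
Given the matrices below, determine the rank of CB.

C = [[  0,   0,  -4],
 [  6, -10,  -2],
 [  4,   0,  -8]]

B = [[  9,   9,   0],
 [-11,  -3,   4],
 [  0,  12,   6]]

First compute CB:
[[  0, -48, -24],
 [164,  60, -52],
 [ 36, -60, -48]]
Now row reduce the product.
Swap R1 ↔ R2
R3 ← R3 − (9/41)·R1: [0, -3000/41, -1500/41]
R3 ← R3 − (125/82)·R2: [0, 0, 0]
2 nonzero rows, so rank(CB) = 2.

2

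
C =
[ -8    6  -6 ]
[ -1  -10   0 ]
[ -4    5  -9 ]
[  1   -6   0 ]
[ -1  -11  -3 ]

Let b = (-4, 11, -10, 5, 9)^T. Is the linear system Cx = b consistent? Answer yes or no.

yes

Row reduce the augmented matrix [C | b].
R2 ← R2 − (1/8)·R1: [0, -43/4, 3/4, 23/2]
R3 ← R3 − (1/2)·R1: [0, 2, -6, -8]
R4 ← R4 + (1/8)·R1: [0, -21/4, -3/4, 9/2]
R5 ← R5 − (1/8)·R1: [0, -47/4, -9/4, 19/2]
R3 ← R3 + (8/43)·R2: [0, 0, -252/43, -252/43]
R4 ← R4 − (21/43)·R2: [0, 0, -48/43, -48/43]
R5 ← R5 − (47/43)·R2: [0, 0, -132/43, -132/43]
R4 ← R4 − (4/21)·R3: [0, 0, 0, 0]
R5 ← R5 − (11/21)·R3: [0, 0, 0, 0]
The echelon form has 3 nonzero rows, and every pivot lies in the first 3 columns, so rank(C) = rank([C|b]) = 3.
The system is consistent.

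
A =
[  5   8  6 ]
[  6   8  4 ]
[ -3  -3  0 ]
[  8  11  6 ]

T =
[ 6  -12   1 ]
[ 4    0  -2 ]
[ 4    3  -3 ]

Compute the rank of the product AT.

2

First compute AT:
[[ 86, -42, -29],
 [ 84, -60, -22],
 [-30,  36,   3],
 [116, -78, -32]]
Now row reduce the product.
R2 ← R2 − (42/43)·R1: [0, -816/43, 272/43]
R3 ← R3 + (15/43)·R1: [0, 918/43, -306/43]
R4 ← R4 − (58/43)·R1: [0, -918/43, 306/43]
R3 ← R3 + (9/8)·R2: [0, 0, 0]
R4 ← R4 − (9/8)·R2: [0, 0, 0]
2 nonzero rows, so rank(AT) = 2.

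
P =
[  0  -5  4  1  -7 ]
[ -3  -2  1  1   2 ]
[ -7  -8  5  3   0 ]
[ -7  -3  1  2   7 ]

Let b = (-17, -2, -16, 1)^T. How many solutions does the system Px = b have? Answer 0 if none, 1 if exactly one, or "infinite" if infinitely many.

infinite

Row reduce the augmented matrix [P | b].
Swap R1 ↔ R2
R3 ← R3 − (7/3)·R1: [0, -10/3, 8/3, 2/3, -14/3, -34/3]
R4 ← R4 − (7/3)·R1: [0, 5/3, -4/3, -1/3, 7/3, 17/3]
R3 ← R3 − (2/3)·R2: [0, 0, 0, 0, 0, 0]
R4 ← R4 + (1/3)·R2: [0, 0, 0, 0, 0, 0]
The echelon form has 2 nonzero rows, and every pivot lies in the first 5 columns, so rank(P) = rank([P|b]) = 2.
The system is consistent.
rank = 2 < 5 unknowns, so there are infinitely many solutions.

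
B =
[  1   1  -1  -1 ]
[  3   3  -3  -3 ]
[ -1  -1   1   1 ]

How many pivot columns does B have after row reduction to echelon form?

Row reduce to echelon form.
R2 ← R2 − (3)·R1: [0, 0, 0, 0]
R3 ← R3 + R1: [0, 0, 0, 0]
Echelon form has 1 nonzero row, so rank(B) = 1.
Each nonzero row contributes one pivot column: 1 pivot columns.

1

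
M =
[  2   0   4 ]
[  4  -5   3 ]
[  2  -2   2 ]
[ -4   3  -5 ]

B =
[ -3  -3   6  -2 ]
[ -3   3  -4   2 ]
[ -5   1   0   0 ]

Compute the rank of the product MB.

2

First compute MB:
[[-26,  -2,  12,  -4],
 [-12, -24,  44, -18],
 [-10, -10,  20,  -8],
 [ 28,  16, -36,  14]]
Now row reduce the product.
R2 ← R2 − (6/13)·R1: [0, -300/13, 500/13, -210/13]
R3 ← R3 − (5/13)·R1: [0, -120/13, 200/13, -84/13]
R4 ← R4 + (14/13)·R1: [0, 180/13, -300/13, 126/13]
R3 ← R3 − (2/5)·R2: [0, 0, 0, 0]
R4 ← R4 + (3/5)·R2: [0, 0, 0, 0]
2 nonzero rows, so rank(MB) = 2.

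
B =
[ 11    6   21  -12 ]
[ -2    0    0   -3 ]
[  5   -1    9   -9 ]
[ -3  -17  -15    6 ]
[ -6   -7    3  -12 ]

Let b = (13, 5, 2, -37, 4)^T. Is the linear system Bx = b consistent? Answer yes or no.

yes

Row reduce the augmented matrix [B | b].
R2 ← R2 + (2/11)·R1: [0, 12/11, 42/11, -57/11, 81/11]
R3 ← R3 − (5/11)·R1: [0, -41/11, -6/11, -39/11, -43/11]
R4 ← R4 + (3/11)·R1: [0, -169/11, -102/11, 30/11, -368/11]
R5 ← R5 + (6/11)·R1: [0, -41/11, 159/11, -204/11, 122/11]
R3 ← R3 + (41/12)·R2: [0, 0, 25/2, -85/4, 85/4]
R4 ← R4 + (169/12)·R2: [0, 0, 89/2, -281/4, 281/4]
R5 ← R5 + (41/12)·R2: [0, 0, 55/2, -145/4, 145/4]
R4 ← R4 − (89/25)·R3: [0, 0, 0, 27/5, -27/5]
R5 ← R5 − (11/5)·R3: [0, 0, 0, 21/2, -21/2]
R5 ← R5 − (35/18)·R4: [0, 0, 0, 0, 0]
The echelon form has 4 nonzero rows, and every pivot lies in the first 4 columns, so rank(B) = rank([B|b]) = 4.
The system is consistent.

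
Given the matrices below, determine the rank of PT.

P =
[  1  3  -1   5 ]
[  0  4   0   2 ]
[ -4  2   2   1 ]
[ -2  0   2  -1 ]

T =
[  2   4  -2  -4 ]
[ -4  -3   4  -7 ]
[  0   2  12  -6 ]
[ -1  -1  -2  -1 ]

First compute PT:
[[-15, -12, -12, -24],
 [-18, -14,  12, -30],
 [-17, -19,  38, -11],
 [ -3,  -3,  30,  -3]]
Now row reduce the product.
R2 ← R2 − (6/5)·R1: [0, 2/5, 132/5, -6/5]
R3 ← R3 − (17/15)·R1: [0, -27/5, 258/5, 81/5]
R4 ← R4 − (1/5)·R1: [0, -3/5, 162/5, 9/5]
R3 ← R3 + (27/2)·R2: [0, 0, 408, 0]
R4 ← R4 + (3/2)·R2: [0, 0, 72, 0]
R4 ← R4 − (3/17)·R3: [0, 0, 0, 0]
3 nonzero rows, so rank(PT) = 3.

3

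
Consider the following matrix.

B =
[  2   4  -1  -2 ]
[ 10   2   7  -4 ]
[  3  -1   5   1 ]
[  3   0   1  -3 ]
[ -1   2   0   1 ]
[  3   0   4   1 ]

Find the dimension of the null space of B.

Row reduce to echelon form.
R2 ← R2 − (5)·R1: [0, -18, 12, 6]
R3 ← R3 − (3/2)·R1: [0, -7, 13/2, 4]
R4 ← R4 − (3/2)·R1: [0, -6, 5/2, 0]
R5 ← R5 + (1/2)·R1: [0, 4, -1/2, 0]
R6 ← R6 − (3/2)·R1: [0, -6, 11/2, 4]
R3 ← R3 − (7/18)·R2: [0, 0, 11/6, 5/3]
R4 ← R4 − (1/3)·R2: [0, 0, -3/2, -2]
R5 ← R5 + (2/9)·R2: [0, 0, 13/6, 4/3]
R6 ← R6 − (1/3)·R2: [0, 0, 3/2, 2]
R4 ← R4 + (9/11)·R3: [0, 0, 0, -7/11]
R5 ← R5 − (13/11)·R3: [0, 0, 0, -7/11]
R6 ← R6 − (9/11)·R3: [0, 0, 0, 7/11]
R5 ← R5 − R4: [0, 0, 0, 0]
R6 ← R6 + R4: [0, 0, 0, 0]
4 nonzero rows, so rank(B) = 4.
B has 4 columns; by rank–nullity, nullity = 4 − 4 = 0.

0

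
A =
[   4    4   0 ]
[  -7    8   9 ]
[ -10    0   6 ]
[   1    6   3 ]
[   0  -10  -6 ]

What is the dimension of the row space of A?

Row reduce to echelon form.
R2 ← R2 + (7/4)·R1: [0, 15, 9]
R3 ← R3 + (5/2)·R1: [0, 10, 6]
R4 ← R4 − (1/4)·R1: [0, 5, 3]
R3 ← R3 − (2/3)·R2: [0, 0, 0]
R4 ← R4 − (1/3)·R2: [0, 0, 0]
R5 ← R5 + (2/3)·R2: [0, 0, 0]
Echelon form has 2 nonzero rows, so rank(A) = 2.
The row space has dimension equal to the rank: 2.

2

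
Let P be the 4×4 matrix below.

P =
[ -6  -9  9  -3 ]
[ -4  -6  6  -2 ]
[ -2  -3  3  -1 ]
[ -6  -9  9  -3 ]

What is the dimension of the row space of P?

Row reduce to echelon form.
R2 ← R2 − (2/3)·R1: [0, 0, 0, 0]
R3 ← R3 − (1/3)·R1: [0, 0, 0, 0]
R4 ← R4 − R1: [0, 0, 0, 0]
Echelon form has 1 nonzero row, so rank(P) = 1.
The row space has dimension equal to the rank: 1.

1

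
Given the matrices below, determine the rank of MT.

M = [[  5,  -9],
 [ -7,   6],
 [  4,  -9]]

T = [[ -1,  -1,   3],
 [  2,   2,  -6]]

1

First compute MT:
[[-23, -23,  69],
 [ 19,  19, -57],
 [-22, -22,  66]]
Now row reduce the product.
R2 ← R2 + (19/23)·R1: [0, 0, 0]
R3 ← R3 − (22/23)·R1: [0, 0, 0]
1 nonzero row, so rank(MT) = 1.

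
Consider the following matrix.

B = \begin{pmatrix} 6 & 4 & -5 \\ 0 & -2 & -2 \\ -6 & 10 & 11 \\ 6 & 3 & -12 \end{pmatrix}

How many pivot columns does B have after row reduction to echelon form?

Row reduce to echelon form.
R3 ← R3 + R1: [0, 14, 6]
R4 ← R4 − R1: [0, -1, -7]
R3 ← R3 + (7)·R2: [0, 0, -8]
R4 ← R4 − (1/2)·R2: [0, 0, -6]
R4 ← R4 − (3/4)·R3: [0, 0, 0]
Echelon form has 3 nonzero rows, so rank(B) = 3.
Each nonzero row contributes one pivot column: 3 pivot columns.

3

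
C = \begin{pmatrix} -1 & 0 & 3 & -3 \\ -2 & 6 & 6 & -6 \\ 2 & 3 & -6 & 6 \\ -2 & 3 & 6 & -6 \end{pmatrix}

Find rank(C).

2

Row reduce to echelon form.
R2 ← R2 − (2)·R1: [0, 6, 0, 0]
R3 ← R3 + (2)·R1: [0, 3, 0, 0]
R4 ← R4 − (2)·R1: [0, 3, 0, 0]
R3 ← R3 − (1/2)·R2: [0, 0, 0, 0]
R4 ← R4 − (1/2)·R2: [0, 0, 0, 0]
Echelon form has 2 nonzero rows, so rank(C) = 2.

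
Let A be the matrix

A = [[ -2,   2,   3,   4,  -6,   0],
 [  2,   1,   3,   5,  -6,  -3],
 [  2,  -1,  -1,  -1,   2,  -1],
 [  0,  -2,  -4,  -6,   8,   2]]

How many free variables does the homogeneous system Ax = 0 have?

4

Row reduce to echelon form.
R2 ← R2 + R1: [0, 3, 6, 9, -12, -3]
R3 ← R3 + R1: [0, 1, 2, 3, -4, -1]
R3 ← R3 − (1/3)·R2: [0, 0, 0, 0, 0, 0]
R4 ← R4 + (2/3)·R2: [0, 0, 0, 0, 0, 0]
2 nonzero rows, so rank(A) = 2.
A has 6 columns; by rank–nullity, nullity = 6 − 2 = 4.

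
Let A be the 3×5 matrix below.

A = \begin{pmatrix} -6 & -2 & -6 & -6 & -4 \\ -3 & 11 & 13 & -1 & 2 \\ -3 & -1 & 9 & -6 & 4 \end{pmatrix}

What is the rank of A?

Row reduce to echelon form.
R2 ← R2 − (1/2)·R1: [0, 12, 16, 2, 4]
R3 ← R3 − (1/2)·R1: [0, 0, 12, -3, 6]
Echelon form has 3 nonzero rows, so rank(A) = 3.

3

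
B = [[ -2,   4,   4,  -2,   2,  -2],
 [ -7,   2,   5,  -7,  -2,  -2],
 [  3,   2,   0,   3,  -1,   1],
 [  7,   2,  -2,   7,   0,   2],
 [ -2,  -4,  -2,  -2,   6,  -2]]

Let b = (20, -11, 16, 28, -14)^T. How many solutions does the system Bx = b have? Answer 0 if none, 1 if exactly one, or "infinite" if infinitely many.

Row reduce the augmented matrix [B | b].
R2 ← R2 − (7/2)·R1: [0, -12, -9, 0, -9, 5, -81]
R3 ← R3 + (3/2)·R1: [0, 8, 6, 0, 2, -2, 46]
R4 ← R4 + (7/2)·R1: [0, 16, 12, 0, 7, -5, 98]
R5 ← R5 − R1: [0, -8, -6, 0, 4, 0, -34]
R3 ← R3 + (2/3)·R2: [0, 0, 0, 0, -4, 4/3, -8]
R4 ← R4 + (4/3)·R2: [0, 0, 0, 0, -5, 5/3, -10]
R5 ← R5 − (2/3)·R2: [0, 0, 0, 0, 10, -10/3, 20]
R4 ← R4 − (5/4)·R3: [0, 0, 0, 0, 0, 0, 0]
R5 ← R5 + (5/2)·R3: [0, 0, 0, 0, 0, 0, 0]
The echelon form has 3 nonzero rows, and every pivot lies in the first 6 columns, so rank(B) = rank([B|b]) = 3.
The system is consistent.
rank = 3 < 6 unknowns, so there are infinitely many solutions.

infinite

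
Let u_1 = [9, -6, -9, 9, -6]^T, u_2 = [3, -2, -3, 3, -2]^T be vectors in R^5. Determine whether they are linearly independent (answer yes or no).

no

Form the matrix with these vectors as rows and row reduce.
R2 ← R2 − (1/3)·R1: [0, 0, 0, 0, 0]
1 nonzero row, so the 2 vectors span a space of dimension 1.
Since 1 < 2, the vectors are linearly dependent.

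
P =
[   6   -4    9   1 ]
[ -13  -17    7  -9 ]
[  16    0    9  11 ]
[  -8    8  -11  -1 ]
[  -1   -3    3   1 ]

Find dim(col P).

Row reduce to echelon form.
R2 ← R2 + (13/6)·R1: [0, -77/3, 53/2, -41/6]
R3 ← R3 − (8/3)·R1: [0, 32/3, -15, 25/3]
R4 ← R4 + (4/3)·R1: [0, 8/3, 1, 1/3]
R5 ← R5 + (1/6)·R1: [0, -11/3, 9/2, 7/6]
R3 ← R3 + (32/77)·R2: [0, 0, -307/77, 423/77]
R4 ← R4 + (8/77)·R2: [0, 0, 289/77, -29/77]
R5 ← R5 − (1/7)·R2: [0, 0, 5/7, 15/7]
R4 ← R4 + (289/307)·R3: [0, 0, 0, 1472/307]
R5 ← R5 + (55/307)·R3: [0, 0, 0, 960/307]
R5 ← R5 − (15/23)·R4: [0, 0, 0, 0]
Echelon form has 4 nonzero rows, so rank(P) = 4.
The column space has dimension equal to the rank: 4.

4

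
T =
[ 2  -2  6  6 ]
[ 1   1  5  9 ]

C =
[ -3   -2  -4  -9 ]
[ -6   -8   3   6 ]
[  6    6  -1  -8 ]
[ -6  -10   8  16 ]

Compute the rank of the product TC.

2

First compute TC:
[[  6, -12,  28,  18],
 [-33, -70,  66, 101]]
Now row reduce the product.
R2 ← R2 + (11/2)·R1: [0, -136, 220, 200]
2 nonzero rows, so rank(TC) = 2.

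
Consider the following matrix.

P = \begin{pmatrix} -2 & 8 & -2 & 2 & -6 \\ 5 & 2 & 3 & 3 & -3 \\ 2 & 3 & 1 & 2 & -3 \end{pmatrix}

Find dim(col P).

2

Row reduce to echelon form.
R2 ← R2 + (5/2)·R1: [0, 22, -2, 8, -18]
R3 ← R3 + R1: [0, 11, -1, 4, -9]
R3 ← R3 − (1/2)·R2: [0, 0, 0, 0, 0]
Echelon form has 2 nonzero rows, so rank(P) = 2.
The column space has dimension equal to the rank: 2.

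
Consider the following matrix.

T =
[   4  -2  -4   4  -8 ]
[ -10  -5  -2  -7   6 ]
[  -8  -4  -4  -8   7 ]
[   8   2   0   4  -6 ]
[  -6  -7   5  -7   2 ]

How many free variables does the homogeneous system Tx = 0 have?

0

Row reduce to echelon form.
R2 ← R2 + (5/2)·R1: [0, -10, -12, 3, -14]
R3 ← R3 + (2)·R1: [0, -8, -12, 0, -9]
R4 ← R4 − (2)·R1: [0, 6, 8, -4, 10]
R5 ← R5 + (3/2)·R1: [0, -10, -1, -1, -10]
R3 ← R3 − (4/5)·R2: [0, 0, -12/5, -12/5, 11/5]
R4 ← R4 + (3/5)·R2: [0, 0, 4/5, -11/5, 8/5]
R5 ← R5 − R2: [0, 0, 11, -4, 4]
R4 ← R4 + (1/3)·R3: [0, 0, 0, -3, 7/3]
R5 ← R5 + (55/12)·R3: [0, 0, 0, -15, 169/12]
R5 ← R5 − (5)·R4: [0, 0, 0, 0, 29/12]
5 nonzero rows, so rank(T) = 5.
T has 5 columns; by rank–nullity, nullity = 5 − 5 = 0.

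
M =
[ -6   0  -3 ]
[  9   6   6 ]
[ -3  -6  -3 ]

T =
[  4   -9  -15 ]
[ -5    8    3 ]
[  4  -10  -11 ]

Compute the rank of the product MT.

First compute MT:
[[-36,  84, 123],
 [ 30, -93, -183],
 [  6,   9,  60]]
Now row reduce the product.
R2 ← R2 + (5/6)·R1: [0, -23, -161/2]
R3 ← R3 + (1/6)·R1: [0, 23, 161/2]
R3 ← R3 + R2: [0, 0, 0]
2 nonzero rows, so rank(MT) = 2.

2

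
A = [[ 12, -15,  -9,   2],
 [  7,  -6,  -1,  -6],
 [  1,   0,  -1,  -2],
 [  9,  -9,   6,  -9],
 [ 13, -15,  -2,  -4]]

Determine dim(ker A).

Row reduce to echelon form.
R2 ← R2 − (7/12)·R1: [0, 11/4, 17/4, -43/6]
R3 ← R3 − (1/12)·R1: [0, 5/4, -1/4, -13/6]
R4 ← R4 − (3/4)·R1: [0, 9/4, 51/4, -21/2]
R5 ← R5 − (13/12)·R1: [0, 5/4, 31/4, -37/6]
R3 ← R3 − (5/11)·R2: [0, 0, -24/11, 12/11]
R4 ← R4 − (9/11)·R2: [0, 0, 102/11, -51/11]
R5 ← R5 − (5/11)·R2: [0, 0, 64/11, -32/11]
R4 ← R4 + (17/4)·R3: [0, 0, 0, 0]
R5 ← R5 + (8/3)·R3: [0, 0, 0, 0]
3 nonzero rows, so rank(A) = 3.
A has 4 columns; by rank–nullity, nullity = 4 − 3 = 1.

1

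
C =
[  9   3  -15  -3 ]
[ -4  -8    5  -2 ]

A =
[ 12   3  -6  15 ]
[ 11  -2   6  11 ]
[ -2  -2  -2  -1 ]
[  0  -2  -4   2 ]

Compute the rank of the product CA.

2

First compute CA:
[[171,  57,   6, 177],
 [-146,  -2, -26, -157]]
Now row reduce the product.
R2 ← R2 + (146/171)·R1: [0, 140/3, -1190/57, -335/57]
2 nonzero rows, so rank(CA) = 2.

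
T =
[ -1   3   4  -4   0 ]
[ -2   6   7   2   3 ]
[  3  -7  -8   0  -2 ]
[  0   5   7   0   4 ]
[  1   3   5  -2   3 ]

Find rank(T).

Row reduce to echelon form.
R2 ← R2 − (2)·R1: [0, 0, -1, 10, 3]
R3 ← R3 + (3)·R1: [0, 2, 4, -12, -2]
R5 ← R5 + R1: [0, 6, 9, -6, 3]
Swap R2 ↔ R3
R4 ← R4 − (5/2)·R2: [0, 0, -3, 30, 9]
R5 ← R5 − (3)·R2: [0, 0, -3, 30, 9]
R4 ← R4 − (3)·R3: [0, 0, 0, 0, 0]
R5 ← R5 − (3)·R3: [0, 0, 0, 0, 0]
Echelon form has 3 nonzero rows, so rank(T) = 3.

3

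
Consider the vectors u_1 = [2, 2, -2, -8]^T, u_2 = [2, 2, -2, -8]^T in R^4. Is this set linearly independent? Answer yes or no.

no

Form the matrix with these vectors as rows and row reduce.
R2 ← R2 − R1: [0, 0, 0, 0]
1 nonzero row, so the 2 vectors span a space of dimension 1.
Since 1 < 2, the vectors are linearly dependent.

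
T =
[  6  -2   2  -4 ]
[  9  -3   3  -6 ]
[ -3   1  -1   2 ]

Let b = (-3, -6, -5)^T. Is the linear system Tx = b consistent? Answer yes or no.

no

Row reduce the augmented matrix [T | b].
R2 ← R2 − (3/2)·R1: [0, 0, 0, 0, -3/2]
R3 ← R3 + (1/2)·R1: [0, 0, 0, 0, -13/2]
R3 ← R3 − (13/3)·R2: [0, 0, 0, 0, 0]
The echelon form has 2 nonzero rows; the last pivot sits in the augmented column, so rank(T) = 1 but rank([T|b]) = 2.
Since the ranks differ, the system is inconsistent.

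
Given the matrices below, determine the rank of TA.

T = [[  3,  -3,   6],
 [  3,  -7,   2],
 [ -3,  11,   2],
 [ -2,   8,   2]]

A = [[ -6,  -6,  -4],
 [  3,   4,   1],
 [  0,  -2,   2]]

2

First compute TA:
[[-27, -42,  -3],
 [-39, -50, -15],
 [ 51,  58,  27],
 [ 36,  40,  20]]
Now row reduce the product.
R2 ← R2 − (13/9)·R1: [0, 32/3, -32/3]
R3 ← R3 + (17/9)·R1: [0, -64/3, 64/3]
R4 ← R4 + (4/3)·R1: [0, -16, 16]
R3 ← R3 + (2)·R2: [0, 0, 0]
R4 ← R4 + (3/2)·R2: [0, 0, 0]
2 nonzero rows, so rank(TA) = 2.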